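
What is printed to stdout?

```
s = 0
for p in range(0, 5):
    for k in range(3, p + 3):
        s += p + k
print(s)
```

p=1,k=3: s = 0+4 = 4
p=2,k=3: s = 4+5 = 9
p=2,k=4: s = 9+6 = 15
p=3,k=3: s = 15+6 = 21
p=3,k=4: s = 21+7 = 28
p=3,k=5: s = 28+8 = 36
p=4,k=3: s = 36+7 = 43
p=4,k=4: s = 43+8 = 51
p=4,k=5: s = 51+9 = 60
p=4,k=6: s = 60+10 = 70

70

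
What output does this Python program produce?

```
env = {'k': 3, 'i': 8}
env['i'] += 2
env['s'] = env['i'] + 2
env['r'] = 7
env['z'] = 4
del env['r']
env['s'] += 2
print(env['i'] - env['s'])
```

env['i'] = 8+2 = 10 → {'k': 3, 'i': 10}
env['s'] = env['i']+2 = 12 → {'k': 3, 'i': 10, 's': 12}
env['r'] = 7 → {'k': 3, 'i': 10, 's': 12, 'r': 7}
env['z'] = 4 → {'k': 3, 'i': 10, 's': 12, 'r': 7, 'z': 4}
del 'r' → {'k': 3, 'i': 10, 's': 12, 'z': 4}
env['s'] = 12+2 = 14 → {'k': 3, 'i': 10, 's': 14, 'z': 4}
env['i']-env['s'] = 10-14 = -4

-4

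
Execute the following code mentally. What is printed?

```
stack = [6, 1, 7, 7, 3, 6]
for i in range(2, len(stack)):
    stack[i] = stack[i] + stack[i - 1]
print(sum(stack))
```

72

i=2: stack[2] = 7+1 = 8 → [6, 1, 8, 7, 3, 6]
i=3: stack[3] = 7+8 = 15 → [6, 1, 8, 15, 3, 6]
i=4: stack[4] = 3+15 = 18 → [6, 1, 8, 15, 18, 6]
i=5: stack[5] = 6+18 = 24 → [6, 1, 8, 15, 18, 24]
sum = 72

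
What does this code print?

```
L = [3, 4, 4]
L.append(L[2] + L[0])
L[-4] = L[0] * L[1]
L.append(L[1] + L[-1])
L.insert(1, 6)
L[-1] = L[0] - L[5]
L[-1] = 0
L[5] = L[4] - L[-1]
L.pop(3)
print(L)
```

append L[2]+L[0] = 4+3 = 7 → [3, 4, 4, 7]
L[-4] = L[0]*L[1] = 3*4 = 12 → [12, 4, 4, 7]
append L[1]+L[-1] = 4+7 = 11 → [12, 4, 4, 7, 11]
insert 6 at 1 → [12, 6, 4, 4, 7, 11]
L[-1] = L[0]-L[5] = 12-11 = 1 → [12, 6, 4, 4, 7, 1]
L[-1] = 0 → [12, 6, 4, 4, 7, 0]
L[5] = L[4]-L[-1] = 7-0 = 7 → [12, 6, 4, 4, 7, 7]
pop(3) removes 4 → [12, 6, 4, 7, 7]

[12, 6, 4, 7, 7]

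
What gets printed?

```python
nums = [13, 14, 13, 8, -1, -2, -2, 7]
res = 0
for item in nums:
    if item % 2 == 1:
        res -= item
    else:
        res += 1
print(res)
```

item=13: odd, res = 0-13 = -13
item=14: not odd, res = (-13)+1 = -12
item=13: odd, res = (-12)-13 = -25
item=8: not odd, res = (-25)+1 = -24
item=-1: odd, res = (-24)-(-1) = -23
item=-2: not odd, res = (-23)+1 = -22
item=-2: not odd, res = (-22)+1 = -21
item=7: odd, res = (-21)-7 = -28

-28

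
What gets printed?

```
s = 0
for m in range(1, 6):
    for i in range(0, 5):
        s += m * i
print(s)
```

m=1,i=0: s = 0+0 = 0
m=1,i=1: s = 0+1 = 1
m=1,i=2: s = 1+2 = 3
m=1,i=3: s = 3+3 = 6
m=1,i=4: s = 6+4 = 10
m=2,i=0: s = 10+0 = 10
m=2,i=1: s = 10+2 = 12
m=2,i=2: s = 12+4 = 16
m=2,i=3: s = 16+6 = 22
m=2,i=4: s = 22+8 = 30
m=3,i=0: s = 30+0 = 30
m=3,i=1: s = 30+3 = 33
m=3,i=2: s = 33+6 = 39
m=3,i=3: s = 39+9 = 48
m=3,i=4: s = 48+12 = 60
m=4,i=0: s = 60+0 = 60
m=4,i=1: s = 60+4 = 64
m=4,i=2: s = 64+8 = 72
m=4,i=3: s = 72+12 = 84
m=4,i=4: s = 84+16 = 100
m=5,i=0: s = 100+0 = 100
m=5,i=1: s = 100+5 = 105
m=5,i=2: s = 105+10 = 115
m=5,i=3: s = 115+15 = 130
m=5,i=4: s = 130+20 = 150

150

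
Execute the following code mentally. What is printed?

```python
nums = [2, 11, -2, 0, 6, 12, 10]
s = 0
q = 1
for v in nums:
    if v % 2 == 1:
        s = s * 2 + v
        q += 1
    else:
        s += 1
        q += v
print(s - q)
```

v=2: not odd, s = 0+1 = 1; q=3
v=11: odd, s = 1*2+11 = 13; q=4
v=-2: not odd, s = 13+1 = 14; q=2
v=0: not odd, s = 14+1 = 15; q=2
v=6: not odd, s = 15+1 = 16; q=8
v=12: not odd, s = 16+1 = 17; q=20
v=10: not odd, s = 17+1 = 18; q=30
s-q = 18-30 = -12

-12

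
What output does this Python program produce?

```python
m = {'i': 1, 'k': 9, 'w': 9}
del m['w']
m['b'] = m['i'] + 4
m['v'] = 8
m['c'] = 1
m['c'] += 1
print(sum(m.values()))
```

25

del 'w' → {'i': 1, 'k': 9}
m['b'] = m['i']+4 = 5 → {'i': 1, 'k': 9, 'b': 5}
m['v'] = 8 → {'i': 1, 'k': 9, 'b': 5, 'v': 8}
m['c'] = 1 → {'i': 1, 'k': 9, 'b': 5, 'v': 8, 'c': 1}
m['c'] = 1+1 = 2 → {'i': 1, 'k': 9, 'b': 5, 'v': 8, 'c': 2}
sum of values = 25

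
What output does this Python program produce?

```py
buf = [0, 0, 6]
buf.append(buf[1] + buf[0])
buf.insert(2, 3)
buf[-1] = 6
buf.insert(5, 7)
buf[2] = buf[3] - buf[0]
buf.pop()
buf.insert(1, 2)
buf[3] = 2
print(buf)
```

append buf[1]+buf[0] = 0+0 = 0 → [0, 0, 6, 0]
insert 3 at 2 → [0, 0, 3, 6, 0]
buf[-1] = 6 → [0, 0, 3, 6, 6]
insert 7 at 5 → [0, 0, 3, 6, 6, 7]
buf[2] = buf[3]-buf[0] = 6-0 = 6 → [0, 0, 6, 6, 6, 7]
pop() removes 7 → [0, 0, 6, 6, 6]
insert 2 at 1 → [0, 2, 0, 6, 6, 6]
buf[3] = 2 → [0, 2, 0, 2, 6, 6]

[0, 2, 0, 2, 6, 6]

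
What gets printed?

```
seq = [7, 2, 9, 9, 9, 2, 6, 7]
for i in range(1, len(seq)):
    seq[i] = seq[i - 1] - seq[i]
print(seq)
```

[7, 5, -4, -13, -22, -24, -30, -37]

i=1: seq[1] = 7-2 = 5 → [7, 5, 9, 9, 9, 2, 6, 7]
i=2: seq[2] = 5-9 = -4 → [7, 5, -4, 9, 9, 2, 6, 7]
i=3: seq[3] = (-4)-9 = -13 → [7, 5, -4, -13, 9, 2, 6, 7]
i=4: seq[4] = (-13)-9 = -22 → [7, 5, -4, -13, -22, 2, 6, 7]
i=5: seq[5] = (-22)-2 = -24 → [7, 5, -4, -13, -22, -24, 6, 7]
i=6: seq[6] = (-24)-6 = -30 → [7, 5, -4, -13, -22, -24, -30, 7]
i=7: seq[7] = (-30)-7 = -37 → [7, 5, -4, -13, -22, -24, -30, -37]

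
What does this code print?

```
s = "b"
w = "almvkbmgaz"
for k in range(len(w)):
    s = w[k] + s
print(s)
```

k=0: prepend 'a' → 'ab'
k=1: prepend 'l' → 'lab'
k=2: prepend 'm' → 'mlab'
k=3: prepend 'v' → 'vmlab'
k=4: prepend 'k' → 'kvmlab'
k=5: prepend 'b' → 'bkvmlab'
k=6: prepend 'm' → 'mbkvmlab'
k=7: prepend 'g' → 'gmbkvmlab'
k=8: prepend 'a' → 'agmbkvmlab'
k=9: prepend 'z' → 'zagmbkvmlab'

zagmbkvmlab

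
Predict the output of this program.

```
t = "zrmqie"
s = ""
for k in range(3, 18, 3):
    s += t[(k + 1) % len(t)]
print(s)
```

iriri

k=3: add t[4]='i' → 'i'
k=6: add t[1]='r' → 'ir'
k=9: add t[4]='i' → 'iri'
k=12: add t[1]='r' → 'irir'
k=15: add t[4]='i' → 'iriri'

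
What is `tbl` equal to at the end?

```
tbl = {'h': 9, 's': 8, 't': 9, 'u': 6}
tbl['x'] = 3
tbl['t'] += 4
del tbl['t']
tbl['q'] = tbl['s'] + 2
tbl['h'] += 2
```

{'h': 11, 's': 8, 'u': 6, 'x': 3, 'q': 10}

tbl['x'] = 3 → {'h': 9, 's': 8, 't': 9, 'u': 6, 'x': 3}
tbl['t'] = 9+4 = 13 → {'h': 9, 's': 8, 't': 13, 'u': 6, 'x': 3}
del 't' → {'h': 9, 's': 8, 'u': 6, 'x': 3}
tbl['q'] = tbl['s']+2 = 10 → {'h': 9, 's': 8, 'u': 6, 'x': 3, 'q': 10}
tbl['h'] = 9+2 = 11 → {'h': 11, 's': 8, 'u': 6, 'x': 3, 'q': 10}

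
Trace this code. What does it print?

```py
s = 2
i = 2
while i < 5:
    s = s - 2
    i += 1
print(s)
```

-4

i=2: s = 2-2 = 0
i=3: s = 0-2 = -2
i=4: s = (-2)-2 = -4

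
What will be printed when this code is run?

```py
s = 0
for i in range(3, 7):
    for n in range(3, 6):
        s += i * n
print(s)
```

i=3,n=3: s = 0+9 = 9
i=3,n=4: s = 9+12 = 21
i=3,n=5: s = 21+15 = 36
i=4,n=3: s = 36+12 = 48
i=4,n=4: s = 48+16 = 64
i=4,n=5: s = 64+20 = 84
i=5,n=3: s = 84+15 = 99
i=5,n=4: s = 99+20 = 119
i=5,n=5: s = 119+25 = 144
i=6,n=3: s = 144+18 = 162
i=6,n=4: s = 162+24 = 186
i=6,n=5: s = 186+30 = 216

216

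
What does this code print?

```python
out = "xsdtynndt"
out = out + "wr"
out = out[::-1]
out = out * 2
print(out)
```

+ 'wr' → 'xsdtynndtwr'
reverse → 'rwtdnnytdsx'
repeat ×2 → 'rwtdnnytdsxrwtdnnytdsx'

rwtdnnytdsxrwtdnnytdsx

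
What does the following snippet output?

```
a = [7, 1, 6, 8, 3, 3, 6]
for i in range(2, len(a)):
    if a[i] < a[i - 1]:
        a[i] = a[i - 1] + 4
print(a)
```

i=2: 6>=1, unchanged → [7, 1, 6, 8, 3, 3, 6]
i=3: 8>=6, unchanged → [7, 1, 6, 8, 3, 3, 6]
i=4: 3<8, a[4] = 8+4 = 12 → [7, 1, 6, 8, 12, 3, 6]
i=5: 3<12, a[5] = 12+4 = 16 → [7, 1, 6, 8, 12, 16, 6]
i=6: 6<16, a[6] = 16+4 = 20 → [7, 1, 6, 8, 12, 16, 20]

[7, 1, 6, 8, 12, 16, 20]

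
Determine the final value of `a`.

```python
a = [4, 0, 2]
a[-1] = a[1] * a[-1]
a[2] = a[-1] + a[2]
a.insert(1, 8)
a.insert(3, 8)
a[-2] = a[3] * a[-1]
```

a[-1] = a[1]*a[-1] = 0*2 = 0 → [4, 0, 0]
a[2] = a[-1]+a[2] = 0+0 = 0 → [4, 0, 0]
insert 8 at 1 → [4, 8, 0, 0]
insert 8 at 3 → [4, 8, 0, 8, 0]
a[-2] = a[3]*a[-1] = 8*0 = 0 → [4, 8, 0, 0, 0]

[4, 8, 0, 0, 0]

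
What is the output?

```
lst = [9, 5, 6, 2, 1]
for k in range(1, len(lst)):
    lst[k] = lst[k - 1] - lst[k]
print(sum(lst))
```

2

k=1: lst[1] = 9-5 = 4 → [9, 4, 6, 2, 1]
k=2: lst[2] = 4-6 = -2 → [9, 4, -2, 2, 1]
k=3: lst[3] = (-2)-2 = -4 → [9, 4, -2, -4, 1]
k=4: lst[4] = (-4)-1 = -5 → [9, 4, -2, -4, -5]
sum = 2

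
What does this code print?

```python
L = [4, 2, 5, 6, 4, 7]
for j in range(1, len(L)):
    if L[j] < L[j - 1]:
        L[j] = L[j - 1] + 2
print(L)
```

j=1: 2<4, L[1] = 4+2 = 6 → [4, 6, 5, 6, 4, 7]
j=2: 5<6, L[2] = 6+2 = 8 → [4, 6, 8, 6, 4, 7]
j=3: 6<8, L[3] = 8+2 = 10 → [4, 6, 8, 10, 4, 7]
j=4: 4<10, L[4] = 10+2 = 12 → [4, 6, 8, 10, 12, 7]
j=5: 7<12, L[5] = 12+2 = 14 → [4, 6, 8, 10, 12, 14]

[4, 6, 8, 10, 12, 14]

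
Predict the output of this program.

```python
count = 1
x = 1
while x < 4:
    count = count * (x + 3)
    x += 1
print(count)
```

120

x=1: count = 1*4 = 4
x=2: count = 4*5 = 20
x=3: count = 20*6 = 120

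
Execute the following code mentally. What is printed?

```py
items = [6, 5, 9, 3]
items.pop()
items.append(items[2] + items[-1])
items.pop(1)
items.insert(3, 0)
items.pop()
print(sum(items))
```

33

pop() removes 3 → [6, 5, 9]
append items[2]+items[-1] = 9+9 = 18 → [6, 5, 9, 18]
pop(1) removes 5 → [6, 9, 18]
insert 0 at 3 → [6, 9, 18, 0]
pop() removes 0 → [6, 9, 18]
sum = 33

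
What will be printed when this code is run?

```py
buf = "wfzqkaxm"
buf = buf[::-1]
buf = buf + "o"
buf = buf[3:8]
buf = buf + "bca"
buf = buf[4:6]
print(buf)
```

wb

reverse → 'mxakqzfw'
+ 'o' → 'mxakqzfwo'
slice [3:8] → 'kqzfw'
+ 'bca' → 'kqzfwbca'
slice [4:6] → 'wb'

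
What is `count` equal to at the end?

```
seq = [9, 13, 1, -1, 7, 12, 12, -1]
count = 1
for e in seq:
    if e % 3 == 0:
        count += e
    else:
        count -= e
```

15

e=9: %3==0, count = 1+9 = 10
e=13: not %3==0, count = 10-13 = -3
e=1: not %3==0, count = (-3)-1 = -4
e=-1: not %3==0, count = (-4)-(-1) = -3
e=7: not %3==0, count = (-3)-7 = -10
e=12: %3==0, count = (-10)+12 = 2
e=12: %3==0, count = 2+12 = 14
e=-1: not %3==0, count = 14-(-1) = 15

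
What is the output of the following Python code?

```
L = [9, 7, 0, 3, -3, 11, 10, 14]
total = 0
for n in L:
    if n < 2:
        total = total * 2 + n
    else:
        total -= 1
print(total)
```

-16

n=9: not <2, total = 0-1 = -1
n=7: not <2, total = (-1)-1 = -2
n=0: <2, total = (-2)*2+0 = -4
n=3: not <2, total = (-4)-1 = -5
n=-3: <2, total = (-5)*2+(-3) = -13
n=11: not <2, total = (-13)-1 = -14
n=10: not <2, total = (-14)-1 = -15
n=14: not <2, total = (-15)-1 = -16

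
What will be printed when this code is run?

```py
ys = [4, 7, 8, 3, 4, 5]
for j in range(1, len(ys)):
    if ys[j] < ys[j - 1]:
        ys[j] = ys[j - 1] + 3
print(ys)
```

j=1: 7>=4, unchanged → [4, 7, 8, 3, 4, 5]
j=2: 8>=7, unchanged → [4, 7, 8, 3, 4, 5]
j=3: 3<8, ys[3] = 8+3 = 11 → [4, 7, 8, 11, 4, 5]
j=4: 4<11, ys[4] = 11+3 = 14 → [4, 7, 8, 11, 14, 5]
j=5: 5<14, ys[5] = 14+3 = 17 → [4, 7, 8, 11, 14, 17]

[4, 7, 8, 11, 14, 17]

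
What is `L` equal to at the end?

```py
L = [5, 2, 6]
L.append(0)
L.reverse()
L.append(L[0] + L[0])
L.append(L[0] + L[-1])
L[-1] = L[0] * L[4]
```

append 0 → [5, 2, 6, 0]
reverse → [0, 6, 2, 5]
append L[0]+L[0] = 0+0 = 0 → [0, 6, 2, 5, 0]
append L[0]+L[-1] = 0+0 = 0 → [0, 6, 2, 5, 0, 0]
L[-1] = L[0]*L[4] = 0*0 = 0 → [0, 6, 2, 5, 0, 0]

[0, 6, 2, 5, 0, 0]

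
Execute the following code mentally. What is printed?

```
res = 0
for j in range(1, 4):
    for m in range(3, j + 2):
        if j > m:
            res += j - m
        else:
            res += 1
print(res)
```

j=2,m=3: not 2>3, res = 0+1 = 1
j=3,m=3: not 3>3, res = 1+1 = 2
j=3,m=4: not 3>4, res = 2+1 = 3

3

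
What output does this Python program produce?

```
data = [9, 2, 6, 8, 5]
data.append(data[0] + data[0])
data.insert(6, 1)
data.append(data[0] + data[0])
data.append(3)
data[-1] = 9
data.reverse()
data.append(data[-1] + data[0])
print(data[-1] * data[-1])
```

324

append data[0]+data[0] = 9+9 = 18 → [9, 2, 6, 8, 5, 18]
insert 1 at 6 → [9, 2, 6, 8, 5, 18, 1]
append data[0]+data[0] = 9+9 = 18 → [9, 2, 6, 8, 5, 18, 1, 18]
append 3 → [9, 2, 6, 8, 5, 18, 1, 18, 3]
data[-1] = 9 → [9, 2, 6, 8, 5, 18, 1, 18, 9]
reverse → [9, 18, 1, 18, 5, 8, 6, 2, 9]
append data[-1]+data[0] = 9+9 = 18 → [9, 18, 1, 18, 5, 8, 6, 2, 9, 18]
data[-1]*data[-1] = 18*18 = 324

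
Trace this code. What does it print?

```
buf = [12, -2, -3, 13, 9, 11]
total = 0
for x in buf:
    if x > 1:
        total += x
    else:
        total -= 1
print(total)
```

x=12: >1, total = 0+12 = 12
x=-2: not >1, total = 12-1 = 11
x=-3: not >1, total = 11-1 = 10
x=13: >1, total = 10+13 = 23
x=9: >1, total = 23+9 = 32
x=11: >1, total = 32+11 = 43

43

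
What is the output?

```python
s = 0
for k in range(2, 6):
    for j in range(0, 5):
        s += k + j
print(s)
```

k=2,j=0: s = 0+2 = 2
k=2,j=1: s = 2+3 = 5
k=2,j=2: s = 5+4 = 9
k=2,j=3: s = 9+5 = 14
k=2,j=4: s = 14+6 = 20
k=3,j=0: s = 20+3 = 23
k=3,j=1: s = 23+4 = 27
k=3,j=2: s = 27+5 = 32
k=3,j=3: s = 32+6 = 38
k=3,j=4: s = 38+7 = 45
k=4,j=0: s = 45+4 = 49
k=4,j=1: s = 49+5 = 54
k=4,j=2: s = 54+6 = 60
k=4,j=3: s = 60+7 = 67
k=4,j=4: s = 67+8 = 75
k=5,j=0: s = 75+5 = 80
k=5,j=1: s = 80+6 = 86
k=5,j=2: s = 86+7 = 93
k=5,j=3: s = 93+8 = 101
k=5,j=4: s = 101+9 = 110

110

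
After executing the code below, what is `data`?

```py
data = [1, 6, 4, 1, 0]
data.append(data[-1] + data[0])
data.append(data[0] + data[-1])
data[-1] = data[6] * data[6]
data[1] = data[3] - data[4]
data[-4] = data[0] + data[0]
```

append data[-1]+data[0] = 0+1 = 1 → [1, 6, 4, 1, 0, 1]
append data[0]+data[-1] = 1+1 = 2 → [1, 6, 4, 1, 0, 1, 2]
data[-1] = data[6]*data[6] = 2*2 = 4 → [1, 6, 4, 1, 0, 1, 4]
data[1] = data[3]-data[4] = 1-0 = 1 → [1, 1, 4, 1, 0, 1, 4]
data[-4] = data[0]+data[0] = 1+1 = 2 → [1, 1, 4, 2, 0, 1, 4]

[1, 1, 4, 2, 0, 1, 4]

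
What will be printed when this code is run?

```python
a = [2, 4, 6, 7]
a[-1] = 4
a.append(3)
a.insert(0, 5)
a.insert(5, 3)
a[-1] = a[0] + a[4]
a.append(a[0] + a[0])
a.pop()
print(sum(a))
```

a[-1] = 4 → [2, 4, 6, 4]
append 3 → [2, 4, 6, 4, 3]
insert 5 at 0 → [5, 2, 4, 6, 4, 3]
insert 3 at 5 → [5, 2, 4, 6, 4, 3, 3]
a[-1] = a[0]+a[4] = 5+4 = 9 → [5, 2, 4, 6, 4, 3, 9]
append a[0]+a[0] = 5+5 = 10 → [5, 2, 4, 6, 4, 3, 9, 10]
pop() removes 10 → [5, 2, 4, 6, 4, 3, 9]
sum = 33

33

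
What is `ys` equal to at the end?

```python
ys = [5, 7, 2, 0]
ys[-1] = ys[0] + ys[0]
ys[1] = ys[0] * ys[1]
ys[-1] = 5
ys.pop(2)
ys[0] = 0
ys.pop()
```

ys[-1] = ys[0]+ys[0] = 5+5 = 10 → [5, 7, 2, 10]
ys[1] = ys[0]*ys[1] = 5*7 = 35 → [5, 35, 2, 10]
ys[-1] = 5 → [5, 35, 2, 5]
pop(2) removes 2 → [5, 35, 5]
ys[0] = 0 → [0, 35, 5]
pop() removes 5 → [0, 35]

[0, 35]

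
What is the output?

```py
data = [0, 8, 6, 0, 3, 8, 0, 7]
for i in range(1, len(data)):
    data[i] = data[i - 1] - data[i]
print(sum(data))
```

i=1: data[1] = 0-8 = -8 → [0, -8, 6, 0, 3, 8, 0, 7]
i=2: data[2] = (-8)-6 = -14 → [0, -8, -14, 0, 3, 8, 0, 7]
i=3: data[3] = (-14)-0 = -14 → [0, -8, -14, -14, 3, 8, 0, 7]
i=4: data[4] = (-14)-3 = -17 → [0, -8, -14, -14, -17, 8, 0, 7]
i=5: data[5] = (-17)-8 = -25 → [0, -8, -14, -14, -17, -25, 0, 7]
i=6: data[6] = (-25)-0 = -25 → [0, -8, -14, -14, -17, -25, -25, 7]
i=7: data[7] = (-25)-7 = -32 → [0, -8, -14, -14, -17, -25, -25, -32]
sum = -135

-135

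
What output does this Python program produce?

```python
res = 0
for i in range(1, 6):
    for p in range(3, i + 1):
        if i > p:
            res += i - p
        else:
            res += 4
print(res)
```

16

i=3,p=3: not 3>3, res = 0+4 = 4
i=4,p=3: 4>3, res = 4+1 = 5
i=4,p=4: not 4>4, res = 5+4 = 9
i=5,p=3: 5>3, res = 9+2 = 11
i=5,p=4: 5>4, res = 11+1 = 12
i=5,p=5: not 5>5, res = 12+4 = 16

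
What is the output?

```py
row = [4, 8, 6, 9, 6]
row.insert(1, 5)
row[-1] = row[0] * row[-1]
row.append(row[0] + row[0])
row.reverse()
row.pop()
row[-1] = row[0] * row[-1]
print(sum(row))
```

95

insert 5 at 1 → [4, 5, 8, 6, 9, 6]
row[-1] = row[0]*row[-1] = 4*6 = 24 → [4, 5, 8, 6, 9, 24]
append row[0]+row[0] = 4+4 = 8 → [4, 5, 8, 6, 9, 24, 8]
reverse → [8, 24, 9, 6, 8, 5, 4]
pop() removes 4 → [8, 24, 9, 6, 8, 5]
row[-1] = row[0]*row[-1] = 8*5 = 40 → [8, 24, 9, 6, 8, 40]
sum = 95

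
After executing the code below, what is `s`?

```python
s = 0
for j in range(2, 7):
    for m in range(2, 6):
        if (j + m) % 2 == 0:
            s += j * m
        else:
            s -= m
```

j=2,m=2: even sum, s = 0+4 = 4
j=2,m=3: odd sum, s = 4-3 = 1
j=2,m=4: even sum, s = 1+8 = 9
j=2,m=5: odd sum, s = 9-5 = 4
j=3,m=2: odd sum, s = 4-2 = 2
j=3,m=3: even sum, s = 2+9 = 11
j=3,m=4: odd sum, s = 11-4 = 7
j=3,m=5: even sum, s = 7+15 = 22
j=4,m=2: even sum, s = 22+8 = 30
j=4,m=3: odd sum, s = 30-3 = 27
j=4,m=4: even sum, s = 27+16 = 43
j=4,m=5: odd sum, s = 43-5 = 38
j=5,m=2: odd sum, s = 38-2 = 36
j=5,m=3: even sum, s = 36+15 = 51
j=5,m=4: odd sum, s = 51-4 = 47
j=5,m=5: even sum, s = 47+25 = 72
j=6,m=2: even sum, s = 72+12 = 84
j=6,m=3: odd sum, s = 84-3 = 81
j=6,m=4: even sum, s = 81+24 = 105
j=6,m=5: odd sum, s = 105-5 = 100

100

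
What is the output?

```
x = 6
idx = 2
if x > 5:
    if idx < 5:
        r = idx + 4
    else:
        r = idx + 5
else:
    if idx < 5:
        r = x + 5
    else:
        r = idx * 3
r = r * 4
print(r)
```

x=6, idx=2
x > 5 is True; idx < 5 is True
→ r = idx + 4 = 6
r = 6*4 = 24

24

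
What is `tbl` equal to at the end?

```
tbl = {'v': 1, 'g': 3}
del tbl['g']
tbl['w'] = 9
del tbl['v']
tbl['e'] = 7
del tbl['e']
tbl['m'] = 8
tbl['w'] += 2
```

del 'g' → {'v': 1}
tbl['w'] = 9 → {'v': 1, 'w': 9}
del 'v' → {'w': 9}
tbl['e'] = 7 → {'w': 9, 'e': 7}
del 'e' → {'w': 9}
tbl['m'] = 8 → {'w': 9, 'm': 8}
tbl['w'] = 9+2 = 11 → {'w': 11, 'm': 8}

{'w': 11, 'm': 8}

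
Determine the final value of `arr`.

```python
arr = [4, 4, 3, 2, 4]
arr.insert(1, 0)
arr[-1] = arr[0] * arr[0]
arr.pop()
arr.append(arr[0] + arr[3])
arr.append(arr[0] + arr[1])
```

[4, 0, 4, 3, 2, 7, 4]

insert 0 at 1 → [4, 0, 4, 3, 2, 4]
arr[-1] = arr[0]*arr[0] = 4*4 = 16 → [4, 0, 4, 3, 2, 16]
pop() removes 16 → [4, 0, 4, 3, 2]
append arr[0]+arr[3] = 4+3 = 7 → [4, 0, 4, 3, 2, 7]
append arr[0]+arr[1] = 4+0 = 4 → [4, 0, 4, 3, 2, 7, 4]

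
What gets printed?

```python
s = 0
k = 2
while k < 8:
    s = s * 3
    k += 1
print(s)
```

0

k=2: s = 0*3 = 0
k=3: s = 0*3 = 0
k=4: s = 0*3 = 0
k=5: s = 0*3 = 0
k=6: s = 0*3 = 0
k=7: s = 0*3 = 0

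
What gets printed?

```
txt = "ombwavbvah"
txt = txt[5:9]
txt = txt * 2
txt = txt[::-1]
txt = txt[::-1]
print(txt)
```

slice [5:9] → 'vbva'
repeat ×2 → 'vbvavbva'
reverse → 'avbvavbv'
reverse → 'vbvavbva'

vbvavbva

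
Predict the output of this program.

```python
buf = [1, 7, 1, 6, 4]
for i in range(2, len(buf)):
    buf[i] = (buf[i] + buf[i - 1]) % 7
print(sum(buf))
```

13

i=2: buf[2] = (1+7)%7 = 1 → [1, 7, 1, 6, 4]
i=3: buf[3] = (6+1)%7 = 0 → [1, 7, 1, 0, 4]
i=4: buf[4] = (4+0)%7 = 4 → [1, 7, 1, 0, 4]
sum = 13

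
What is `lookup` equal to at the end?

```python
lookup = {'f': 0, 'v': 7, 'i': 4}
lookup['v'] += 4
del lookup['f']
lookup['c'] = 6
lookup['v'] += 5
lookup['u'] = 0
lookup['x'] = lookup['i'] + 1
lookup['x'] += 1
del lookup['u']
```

lookup['v'] = 7+4 = 11 → {'f': 0, 'v': 11, 'i': 4}
del 'f' → {'v': 11, 'i': 4}
lookup['c'] = 6 → {'v': 11, 'i': 4, 'c': 6}
lookup['v'] = 11+5 = 16 → {'v': 16, 'i': 4, 'c': 6}
lookup['u'] = 0 → {'v': 16, 'i': 4, 'c': 6, 'u': 0}
lookup['x'] = lookup['i']+1 = 5 → {'v': 16, 'i': 4, 'c': 6, 'u': 0, 'x': 5}
lookup['x'] = 5+1 = 6 → {'v': 16, 'i': 4, 'c': 6, 'u': 0, 'x': 6}
del 'u' → {'v': 16, 'i': 4, 'c': 6, 'x': 6}

{'v': 16, 'i': 4, 'c': 6, 'x': 6}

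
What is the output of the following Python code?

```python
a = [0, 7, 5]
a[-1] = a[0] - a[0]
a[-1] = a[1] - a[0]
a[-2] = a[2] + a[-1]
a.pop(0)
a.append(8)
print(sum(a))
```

29

a[-1] = a[0]-a[0] = 0-0 = 0 → [0, 7, 0]
a[-1] = a[1]-a[0] = 7-0 = 7 → [0, 7, 7]
a[-2] = a[2]+a[-1] = 7+7 = 14 → [0, 14, 7]
pop(0) removes 0 → [14, 7]
append 8 → [14, 7, 8]
sum = 29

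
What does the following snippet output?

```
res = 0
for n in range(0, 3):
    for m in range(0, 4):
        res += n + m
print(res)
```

n=0,m=0: res = 0+0 = 0
n=0,m=1: res = 0+1 = 1
n=0,m=2: res = 1+2 = 3
n=0,m=3: res = 3+3 = 6
n=1,m=0: res = 6+1 = 7
n=1,m=1: res = 7+2 = 9
n=1,m=2: res = 9+3 = 12
n=1,m=3: res = 12+4 = 16
n=2,m=0: res = 16+2 = 18
n=2,m=1: res = 18+3 = 21
n=2,m=2: res = 21+4 = 25
n=2,m=3: res = 25+5 = 30

30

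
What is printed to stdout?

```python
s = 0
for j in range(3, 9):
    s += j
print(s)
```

j=3: s = 0+3 = 3
j=4: s = 3+4 = 7
j=5: s = 7+5 = 12
j=6: s = 12+6 = 18
j=7: s = 18+7 = 25
j=8: s = 25+8 = 33

33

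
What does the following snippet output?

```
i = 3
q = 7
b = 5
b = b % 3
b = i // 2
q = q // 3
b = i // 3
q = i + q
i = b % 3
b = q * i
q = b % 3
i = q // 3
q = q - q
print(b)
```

5

b = 5%3 = 2
b = 3//2 = 1
q = 7//3 = 2
b = 3//3 = 1
q = 3+2 = 5
i = 1%3 = 1
b = 5*1 = 5
q = 5%3 = 2
i = 2//3 = 0
q = 2-2 = 0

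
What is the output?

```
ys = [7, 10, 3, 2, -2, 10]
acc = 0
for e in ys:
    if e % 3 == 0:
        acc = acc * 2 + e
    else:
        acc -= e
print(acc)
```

-41

e=7: not %3==0, acc = 0-7 = -7
e=10: not %3==0, acc = (-7)-10 = -17
e=3: %3==0, acc = (-17)*2+3 = -31
e=2: not %3==0, acc = (-31)-2 = -33
e=-2: not %3==0, acc = (-33)-(-2) = -31
e=10: not %3==0, acc = (-31)-10 = -41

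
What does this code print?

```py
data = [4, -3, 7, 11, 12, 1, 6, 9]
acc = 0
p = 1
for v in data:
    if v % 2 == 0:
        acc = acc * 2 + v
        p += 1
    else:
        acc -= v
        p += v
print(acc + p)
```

v=4: even, acc = 0*2+4 = 4; p=2
v=-3: not even, acc = 4-(-3) = 7; p=-1
v=7: not even, acc = 7-7 = 0; p=6
v=11: not even, acc = 0-11 = -11; p=17
v=12: even, acc = (-11)*2+12 = -10; p=18
v=1: not even, acc = (-10)-1 = -11; p=19
v=6: even, acc = (-11)*2+6 = -16; p=20
v=9: not even, acc = (-16)-9 = -25; p=29
acc+p = (-25)+29 = 4

4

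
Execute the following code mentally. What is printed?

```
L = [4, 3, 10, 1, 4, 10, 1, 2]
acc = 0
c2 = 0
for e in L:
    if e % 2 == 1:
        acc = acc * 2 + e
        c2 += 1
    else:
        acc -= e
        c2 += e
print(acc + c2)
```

-54

e=4: not odd, acc = 0-4 = -4; c2=4
e=3: odd, acc = (-4)*2+3 = -5; c2=5
e=10: not odd, acc = (-5)-10 = -15; c2=15
e=1: odd, acc = (-15)*2+1 = -29; c2=16
e=4: not odd, acc = (-29)-4 = -33; c2=20
e=10: not odd, acc = (-33)-10 = -43; c2=30
e=1: odd, acc = (-43)*2+1 = -85; c2=31
e=2: not odd, acc = (-85)-2 = -87; c2=33
acc+c2 = (-87)+33 = -54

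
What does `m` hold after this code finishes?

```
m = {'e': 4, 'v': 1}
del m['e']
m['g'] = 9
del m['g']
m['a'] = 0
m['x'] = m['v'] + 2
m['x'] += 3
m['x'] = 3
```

{'v': 1, 'a': 0, 'x': 3}

del 'e' → {'v': 1}
m['g'] = 9 → {'v': 1, 'g': 9}
del 'g' → {'v': 1}
m['a'] = 0 → {'v': 1, 'a': 0}
m['x'] = m['v']+2 = 3 → {'v': 1, 'a': 0, 'x': 3}
m['x'] = 3+3 = 6 → {'v': 1, 'a': 0, 'x': 6}
m['x'] = 3 → {'v': 1, 'a': 0, 'x': 3}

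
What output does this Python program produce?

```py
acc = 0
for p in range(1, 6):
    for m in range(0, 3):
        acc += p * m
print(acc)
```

45

p=1,m=0: acc = 0+0 = 0
p=1,m=1: acc = 0+1 = 1
p=1,m=2: acc = 1+2 = 3
p=2,m=0: acc = 3+0 = 3
p=2,m=1: acc = 3+2 = 5
p=2,m=2: acc = 5+4 = 9
p=3,m=0: acc = 9+0 = 9
p=3,m=1: acc = 9+3 = 12
p=3,m=2: acc = 12+6 = 18
p=4,m=0: acc = 18+0 = 18
p=4,m=1: acc = 18+4 = 22
p=4,m=2: acc = 22+8 = 30
p=5,m=0: acc = 30+0 = 30
p=5,m=1: acc = 30+5 = 35
p=5,m=2: acc = 35+10 = 45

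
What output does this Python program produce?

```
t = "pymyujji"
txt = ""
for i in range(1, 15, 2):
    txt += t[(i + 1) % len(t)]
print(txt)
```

i=1: add t[2]='m' → 'm'
i=3: add t[4]='u' → 'mu'
i=5: add t[6]='j' → 'muj'
i=7: add t[0]='p' → 'mujp'
i=9: add t[2]='m' → 'mujpm'
i=11: add t[4]='u' → 'mujpmu'
i=13: add t[6]='j' → 'mujpmuj'

mujpmuj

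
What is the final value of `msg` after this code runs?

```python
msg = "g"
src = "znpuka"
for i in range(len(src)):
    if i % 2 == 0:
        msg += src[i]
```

'gzpk'

i=0: add 'z' → 'gz'
i=1: skip
i=2: add 'p' → 'gzp'
i=3: skip
i=4: add 'k' → 'gzpk'
i=5: skip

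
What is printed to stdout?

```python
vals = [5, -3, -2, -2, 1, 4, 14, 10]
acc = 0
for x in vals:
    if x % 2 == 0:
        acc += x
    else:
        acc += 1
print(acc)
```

27

x=5: not even, acc = 0+1 = 1
x=-3: not even, acc = 1+1 = 2
x=-2: even, acc = 2+(-2) = 0
x=-2: even, acc = 0+(-2) = -2
x=1: not even, acc = (-2)+1 = -1
x=4: even, acc = (-1)+4 = 3
x=14: even, acc = 3+14 = 17
x=10: even, acc = 17+10 = 27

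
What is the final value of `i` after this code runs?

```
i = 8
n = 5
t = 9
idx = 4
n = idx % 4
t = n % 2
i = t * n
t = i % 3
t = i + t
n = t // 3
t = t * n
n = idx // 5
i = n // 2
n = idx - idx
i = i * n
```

n = 4%4 = 0
t = 0%2 = 0
i = 0*0 = 0
t = 0%3 = 0
t = 0+0 = 0
n = 0//3 = 0
t = 0*0 = 0
n = 4//5 = 0
i = 0//2 = 0
n = 4-4 = 0
i = 0*0 = 0

0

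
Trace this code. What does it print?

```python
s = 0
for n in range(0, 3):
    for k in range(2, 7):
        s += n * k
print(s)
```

n=0,k=2: s = 0+0 = 0
n=0,k=3: s = 0+0 = 0
n=0,k=4: s = 0+0 = 0
n=0,k=5: s = 0+0 = 0
n=0,k=6: s = 0+0 = 0
n=1,k=2: s = 0+2 = 2
n=1,k=3: s = 2+3 = 5
n=1,k=4: s = 5+4 = 9
n=1,k=5: s = 9+5 = 14
n=1,k=6: s = 14+6 = 20
n=2,k=2: s = 20+4 = 24
n=2,k=3: s = 24+6 = 30
n=2,k=4: s = 30+8 = 38
n=2,k=5: s = 38+10 = 48
n=2,k=6: s = 48+12 = 60

60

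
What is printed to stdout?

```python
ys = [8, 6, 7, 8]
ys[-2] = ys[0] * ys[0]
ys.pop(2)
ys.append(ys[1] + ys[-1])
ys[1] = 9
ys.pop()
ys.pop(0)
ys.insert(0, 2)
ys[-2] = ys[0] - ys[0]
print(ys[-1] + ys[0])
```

ys[-2] = ys[0]*ys[0] = 8*8 = 64 → [8, 6, 64, 8]
pop(2) removes 64 → [8, 6, 8]
append ys[1]+ys[-1] = 6+8 = 14 → [8, 6, 8, 14]
ys[1] = 9 → [8, 9, 8, 14]
pop() removes 14 → [8, 9, 8]
pop(0) removes 8 → [9, 8]
insert 2 at 0 → [2, 9, 8]
ys[-2] = ys[0]-ys[0] = 2-2 = 0 → [2, 0, 8]
ys[-1]+ys[0] = 8+2 = 10

10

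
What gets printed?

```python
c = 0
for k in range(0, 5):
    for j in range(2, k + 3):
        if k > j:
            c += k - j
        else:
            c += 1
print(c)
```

16

k=0,j=2: not 0>2, c = 0+1 = 1
k=1,j=2: not 1>2, c = 1+1 = 2
k=1,j=3: not 1>3, c = 2+1 = 3
k=2,j=2: not 2>2, c = 3+1 = 4
k=2,j=3: not 2>3, c = 4+1 = 5
k=2,j=4: not 2>4, c = 5+1 = 6
k=3,j=2: 3>2, c = 6+1 = 7
k=3,j=3: not 3>3, c = 7+1 = 8
k=3,j=4: not 3>4, c = 8+1 = 9
k=3,j=5: not 3>5, c = 9+1 = 10
k=4,j=2: 4>2, c = 10+2 = 12
k=4,j=3: 4>3, c = 12+1 = 13
k=4,j=4: not 4>4, c = 13+1 = 14
k=4,j=5: not 4>5, c = 14+1 = 15
k=4,j=6: not 4>6, c = 15+1 = 16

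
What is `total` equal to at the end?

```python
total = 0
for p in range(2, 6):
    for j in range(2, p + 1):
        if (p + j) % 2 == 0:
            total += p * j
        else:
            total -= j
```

p=2,j=2: even sum, total = 0+4 = 4
p=3,j=2: odd sum, total = 4-2 = 2
p=3,j=3: even sum, total = 2+9 = 11
p=4,j=2: even sum, total = 11+8 = 19
p=4,j=3: odd sum, total = 19-3 = 16
p=4,j=4: even sum, total = 16+16 = 32
p=5,j=2: odd sum, total = 32-2 = 30
p=5,j=3: even sum, total = 30+15 = 45
p=5,j=4: odd sum, total = 45-4 = 41
p=5,j=5: even sum, total = 41+25 = 66

66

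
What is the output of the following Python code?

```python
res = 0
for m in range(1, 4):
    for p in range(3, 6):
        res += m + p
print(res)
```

m=1,p=3: res = 0+4 = 4
m=1,p=4: res = 4+5 = 9
m=1,p=5: res = 9+6 = 15
m=2,p=3: res = 15+5 = 20
m=2,p=4: res = 20+6 = 26
m=2,p=5: res = 26+7 = 33
m=3,p=3: res = 33+6 = 39
m=3,p=4: res = 39+7 = 46
m=3,p=5: res = 46+8 = 54

54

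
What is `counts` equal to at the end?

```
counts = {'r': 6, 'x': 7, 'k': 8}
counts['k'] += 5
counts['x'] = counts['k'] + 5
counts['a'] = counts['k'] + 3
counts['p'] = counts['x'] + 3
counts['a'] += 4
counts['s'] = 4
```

{'r': 6, 'x': 18, 'k': 13, 'a': 20, 'p': 21, 's': 4}

counts['k'] = 8+5 = 13 → {'r': 6, 'x': 7, 'k': 13}
counts['x'] = counts['k']+5 = 18 → {'r': 6, 'x': 18, 'k': 13}
counts['a'] = counts['k']+3 = 16 → {'r': 6, 'x': 18, 'k': 13, 'a': 16}
counts['p'] = counts['x']+3 = 21 → {'r': 6, 'x': 18, 'k': 13, 'a': 16, 'p': 21}
counts['a'] = 16+4 = 20 → {'r': 6, 'x': 18, 'k': 13, 'a': 20, 'p': 21}
counts['s'] = 4 → {'r': 6, 'x': 18, 'k': 13, 'a': 20, 'p': 21, 's': 4}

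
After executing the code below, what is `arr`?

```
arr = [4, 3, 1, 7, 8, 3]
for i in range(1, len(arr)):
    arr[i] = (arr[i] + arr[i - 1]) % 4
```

[4, 3, 0, 3, 3, 2]

i=1: arr[1] = (3+4)%4 = 3 → [4, 3, 1, 7, 8, 3]
i=2: arr[2] = (1+3)%4 = 0 → [4, 3, 0, 7, 8, 3]
i=3: arr[3] = (7+0)%4 = 3 → [4, 3, 0, 3, 8, 3]
i=4: arr[4] = (8+3)%4 = 3 → [4, 3, 0, 3, 3, 3]
i=5: arr[5] = (3+3)%4 = 2 → [4, 3, 0, 3, 3, 2]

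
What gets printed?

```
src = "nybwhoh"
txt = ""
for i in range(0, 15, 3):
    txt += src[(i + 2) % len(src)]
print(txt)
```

boyhn

i=0: add src[2]='b' → 'b'
i=3: add src[5]='o' → 'bo'
i=6: add src[1]='y' → 'boy'
i=9: add src[4]='h' → 'boyh'
i=12: add src[0]='n' → 'boyhn'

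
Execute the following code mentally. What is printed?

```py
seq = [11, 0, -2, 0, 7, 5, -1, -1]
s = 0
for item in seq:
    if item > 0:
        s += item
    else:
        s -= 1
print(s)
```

18

item=11: >0, s = 0+11 = 11
item=0: not >0, s = 11-1 = 10
item=-2: not >0, s = 10-1 = 9
item=0: not >0, s = 9-1 = 8
item=7: >0, s = 8+7 = 15
item=5: >0, s = 15+5 = 20
item=-1: not >0, s = 20-1 = 19
item=-1: not >0, s = 19-1 = 18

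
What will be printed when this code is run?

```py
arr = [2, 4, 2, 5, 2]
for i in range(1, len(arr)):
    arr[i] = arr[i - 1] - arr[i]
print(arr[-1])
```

-11

i=1: arr[1] = 2-4 = -2 → [2, -2, 2, 5, 2]
i=2: arr[2] = (-2)-2 = -4 → [2, -2, -4, 5, 2]
i=3: arr[3] = (-4)-5 = -9 → [2, -2, -4, -9, 2]
i=4: arr[4] = (-9)-2 = -11 → [2, -2, -4, -9, -11]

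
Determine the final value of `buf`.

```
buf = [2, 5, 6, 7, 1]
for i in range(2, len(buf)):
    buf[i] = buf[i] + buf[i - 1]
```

[2, 5, 11, 18, 19]

i=2: buf[2] = 6+5 = 11 → [2, 5, 11, 7, 1]
i=3: buf[3] = 7+11 = 18 → [2, 5, 11, 18, 1]
i=4: buf[4] = 1+18 = 19 → [2, 5, 11, 18, 19]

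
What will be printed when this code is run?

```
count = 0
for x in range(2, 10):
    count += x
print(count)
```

x=2: count = 0+2 = 2
x=3: count = 2+3 = 5
x=4: count = 5+4 = 9
x=5: count = 9+5 = 14
x=6: count = 14+6 = 20
x=7: count = 20+7 = 27
x=8: count = 27+8 = 35
x=9: count = 35+9 = 44

44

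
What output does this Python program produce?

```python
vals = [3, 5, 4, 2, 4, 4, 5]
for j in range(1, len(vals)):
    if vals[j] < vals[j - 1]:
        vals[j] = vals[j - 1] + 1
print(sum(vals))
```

48

j=1: 5>=3, unchanged → [3, 5, 4, 2, 4, 4, 5]
j=2: 4<5, vals[2] = 5+1 = 6 → [3, 5, 6, 2, 4, 4, 5]
j=3: 2<6, vals[3] = 6+1 = 7 → [3, 5, 6, 7, 4, 4, 5]
j=4: 4<7, vals[4] = 7+1 = 8 → [3, 5, 6, 7, 8, 4, 5]
j=5: 4<8, vals[5] = 8+1 = 9 → [3, 5, 6, 7, 8, 9, 5]
j=6: 5<9, vals[6] = 9+1 = 10 → [3, 5, 6, 7, 8, 9, 10]
sum = 48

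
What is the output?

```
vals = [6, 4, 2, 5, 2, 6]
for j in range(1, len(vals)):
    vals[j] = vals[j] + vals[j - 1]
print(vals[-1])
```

25

j=1: vals[1] = 4+6 = 10 → [6, 10, 2, 5, 2, 6]
j=2: vals[2] = 2+10 = 12 → [6, 10, 12, 5, 2, 6]
j=3: vals[3] = 5+12 = 17 → [6, 10, 12, 17, 2, 6]
j=4: vals[4] = 2+17 = 19 → [6, 10, 12, 17, 19, 6]
j=5: vals[5] = 6+19 = 25 → [6, 10, 12, 17, 19, 25]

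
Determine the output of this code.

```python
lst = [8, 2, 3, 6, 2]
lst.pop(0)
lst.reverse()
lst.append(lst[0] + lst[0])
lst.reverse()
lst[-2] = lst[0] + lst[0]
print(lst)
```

pop(0) removes 8 → [2, 3, 6, 2]
reverse → [2, 6, 3, 2]
append lst[0]+lst[0] = 2+2 = 4 → [2, 6, 3, 2, 4]
reverse → [4, 2, 3, 6, 2]
lst[-2] = lst[0]+lst[0] = 4+4 = 8 → [4, 2, 3, 8, 2]

[4, 2, 3, 8, 2]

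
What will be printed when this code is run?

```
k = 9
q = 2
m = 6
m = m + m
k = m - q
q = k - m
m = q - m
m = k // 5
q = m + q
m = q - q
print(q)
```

m = 6+6 = 12
k = 12-2 = 10
q = 10-12 = -2
m = (-2)-12 = -14
m = 10//5 = 2
q = 2+(-2) = 0
m = 0-0 = 0

0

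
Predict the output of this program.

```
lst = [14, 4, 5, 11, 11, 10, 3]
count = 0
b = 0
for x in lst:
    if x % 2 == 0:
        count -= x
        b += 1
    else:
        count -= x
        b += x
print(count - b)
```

-91

x=14: even, count = 0-14 = -14; b=1
x=4: even, count = (-14)-4 = -18; b=2
x=5: not even, count = (-18)-5 = -23; b=7
x=11: not even, count = (-23)-11 = -34; b=18
x=11: not even, count = (-34)-11 = -45; b=29
x=10: even, count = (-45)-10 = -55; b=30
x=3: not even, count = (-55)-3 = -58; b=33
count-b = (-58)-33 = -91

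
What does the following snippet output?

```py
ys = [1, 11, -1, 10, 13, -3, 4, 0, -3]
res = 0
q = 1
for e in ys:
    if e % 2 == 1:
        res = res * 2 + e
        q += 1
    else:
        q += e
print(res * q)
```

5103

e=1: odd, res = 0*2+1 = 1; q=2
e=11: odd, res = 1*2+11 = 13; q=3
e=-1: odd, res = 13*2+(-1) = 25; q=4
e=10: not odd; q=14
e=13: odd, res = 25*2+13 = 63; q=15
e=-3: odd, res = 63*2+(-3) = 123; q=16
e=4: not odd; q=20
e=0: not odd; q=20
e=-3: odd, res = 123*2+(-3) = 243; q=21
res*q = 243*21 = 5103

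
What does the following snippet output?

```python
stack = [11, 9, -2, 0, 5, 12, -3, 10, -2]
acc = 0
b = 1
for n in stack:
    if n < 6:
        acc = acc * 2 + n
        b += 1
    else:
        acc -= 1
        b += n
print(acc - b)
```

n=11: not <6, acc = 0-1 = -1; b=12
n=9: not <6, acc = (-1)-1 = -2; b=21
n=-2: <6, acc = (-2)*2+(-2) = -6; b=22
n=0: <6, acc = (-6)*2+0 = -12; b=23
n=5: <6, acc = (-12)*2+5 = -19; b=24
n=12: not <6, acc = (-19)-1 = -20; b=36
n=-3: <6, acc = (-20)*2+(-3) = -43; b=37
n=10: not <6, acc = (-43)-1 = -44; b=47
n=-2: <6, acc = (-44)*2+(-2) = -90; b=48
acc-b = (-90)-48 = -138

-138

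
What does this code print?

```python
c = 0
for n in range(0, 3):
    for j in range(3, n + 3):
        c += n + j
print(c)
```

15

n=1,j=3: c = 0+4 = 4
n=2,j=3: c = 4+5 = 9
n=2,j=4: c = 9+6 = 15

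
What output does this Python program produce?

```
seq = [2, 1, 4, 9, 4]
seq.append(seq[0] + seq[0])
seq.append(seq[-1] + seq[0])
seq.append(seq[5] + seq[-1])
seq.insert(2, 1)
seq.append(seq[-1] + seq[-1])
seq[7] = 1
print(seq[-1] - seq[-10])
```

append seq[0]+seq[0] = 2+2 = 4 → [2, 1, 4, 9, 4, 4]
append seq[-1]+seq[0] = 4+2 = 6 → [2, 1, 4, 9, 4, 4, 6]
append seq[5]+seq[-1] = 4+6 = 10 → [2, 1, 4, 9, 4, 4, 6, 10]
insert 1 at 2 → [2, 1, 1, 4, 9, 4, 4, 6, 10]
append seq[-1]+seq[-1] = 10+10 = 20 → [2, 1, 1, 4, 9, 4, 4, 6, 10, 20]
seq[7] = 1 → [2, 1, 1, 4, 9, 4, 4, 1, 10, 20]
seq[-1]-seq[-10] = 20-2 = 18

18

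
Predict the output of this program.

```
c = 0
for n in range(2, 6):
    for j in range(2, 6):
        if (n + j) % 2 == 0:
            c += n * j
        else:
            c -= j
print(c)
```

n=2,j=2: even sum, c = 0+4 = 4
n=2,j=3: odd sum, c = 4-3 = 1
n=2,j=4: even sum, c = 1+8 = 9
n=2,j=5: odd sum, c = 9-5 = 4
n=3,j=2: odd sum, c = 4-2 = 2
n=3,j=3: even sum, c = 2+9 = 11
n=3,j=4: odd sum, c = 11-4 = 7
n=3,j=5: even sum, c = 7+15 = 22
n=4,j=2: even sum, c = 22+8 = 30
n=4,j=3: odd sum, c = 30-3 = 27
n=4,j=4: even sum, c = 27+16 = 43
n=4,j=5: odd sum, c = 43-5 = 38
n=5,j=2: odd sum, c = 38-2 = 36
n=5,j=3: even sum, c = 36+15 = 51
n=5,j=4: odd sum, c = 51-4 = 47
n=5,j=5: even sum, c = 47+25 = 72

72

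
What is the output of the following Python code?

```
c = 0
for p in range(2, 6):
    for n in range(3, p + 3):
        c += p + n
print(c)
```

116

p=2,n=3: c = 0+5 = 5
p=2,n=4: c = 5+6 = 11
p=3,n=3: c = 11+6 = 17
p=3,n=4: c = 17+7 = 24
p=3,n=5: c = 24+8 = 32
p=4,n=3: c = 32+7 = 39
p=4,n=4: c = 39+8 = 47
p=4,n=5: c = 47+9 = 56
p=4,n=6: c = 56+10 = 66
p=5,n=3: c = 66+8 = 74
p=5,n=4: c = 74+9 = 83
p=5,n=5: c = 83+10 = 93
p=5,n=6: c = 93+11 = 104
p=5,n=7: c = 104+12 = 116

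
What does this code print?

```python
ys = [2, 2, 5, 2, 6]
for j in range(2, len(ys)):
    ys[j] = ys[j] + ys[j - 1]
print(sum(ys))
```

35

j=2: ys[2] = 5+2 = 7 → [2, 2, 7, 2, 6]
j=3: ys[3] = 2+7 = 9 → [2, 2, 7, 9, 6]
j=4: ys[4] = 6+9 = 15 → [2, 2, 7, 9, 15]
sum = 35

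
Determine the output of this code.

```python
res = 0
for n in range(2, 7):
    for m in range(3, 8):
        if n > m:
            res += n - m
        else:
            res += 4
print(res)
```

86

n=2,m=3: not 2>3, res = 0+4 = 4
n=2,m=4: not 2>4, res = 4+4 = 8
n=2,m=5: not 2>5, res = 8+4 = 12
n=2,m=6: not 2>6, res = 12+4 = 16
n=2,m=7: not 2>7, res = 16+4 = 20
n=3,m=3: not 3>3, res = 20+4 = 24
n=3,m=4: not 3>4, res = 24+4 = 28
n=3,m=5: not 3>5, res = 28+4 = 32
n=3,m=6: not 3>6, res = 32+4 = 36
n=3,m=7: not 3>7, res = 36+4 = 40
n=4,m=3: 4>3, res = 40+1 = 41
n=4,m=4: not 4>4, res = 41+4 = 45
n=4,m=5: not 4>5, res = 45+4 = 49
n=4,m=6: not 4>6, res = 49+4 = 53
n=4,m=7: not 4>7, res = 53+4 = 57
n=5,m=3: 5>3, res = 57+2 = 59
n=5,m=4: 5>4, res = 59+1 = 60
n=5,m=5: not 5>5, res = 60+4 = 64
n=5,m=6: not 5>6, res = 64+4 = 68
n=5,m=7: not 5>7, res = 68+4 = 72
n=6,m=3: 6>3, res = 72+3 = 75
n=6,m=4: 6>4, res = 75+2 = 77
n=6,m=5: 6>5, res = 77+1 = 78
n=6,m=6: not 6>6, res = 78+4 = 82
n=6,m=7: not 6>7, res = 82+4 = 86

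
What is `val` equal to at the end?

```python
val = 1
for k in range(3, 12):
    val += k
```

64

k=3: val = 1+3 = 4
k=4: val = 4+4 = 8
k=5: val = 8+5 = 13
k=6: val = 13+6 = 19
k=7: val = 19+7 = 26
k=8: val = 26+8 = 34
k=9: val = 34+9 = 43
k=10: val = 43+10 = 53
k=11: val = 53+11 = 64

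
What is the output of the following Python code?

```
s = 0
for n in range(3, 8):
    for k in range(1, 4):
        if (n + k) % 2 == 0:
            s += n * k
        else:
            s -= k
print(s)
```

n=3,k=1: even sum, s = 0+3 = 3
n=3,k=2: odd sum, s = 3-2 = 1
n=3,k=3: even sum, s = 1+9 = 10
n=4,k=1: odd sum, s = 10-1 = 9
n=4,k=2: even sum, s = 9+8 = 17
n=4,k=3: odd sum, s = 17-3 = 14
n=5,k=1: even sum, s = 14+5 = 19
n=5,k=2: odd sum, s = 19-2 = 17
n=5,k=3: even sum, s = 17+15 = 32
n=6,k=1: odd sum, s = 32-1 = 31
n=6,k=2: even sum, s = 31+12 = 43
n=6,k=3: odd sum, s = 43-3 = 40
n=7,k=1: even sum, s = 40+7 = 47
n=7,k=2: odd sum, s = 47-2 = 45
n=7,k=3: even sum, s = 45+21 = 66

66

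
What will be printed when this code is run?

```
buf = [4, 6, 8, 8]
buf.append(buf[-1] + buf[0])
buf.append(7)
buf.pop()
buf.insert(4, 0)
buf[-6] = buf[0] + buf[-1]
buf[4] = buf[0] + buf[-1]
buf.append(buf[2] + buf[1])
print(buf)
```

[16, 6, 8, 8, 28, 12, 14]

append buf[-1]+buf[0] = 8+4 = 12 → [4, 6, 8, 8, 12]
append 7 → [4, 6, 8, 8, 12, 7]
pop() removes 7 → [4, 6, 8, 8, 12]
insert 0 at 4 → [4, 6, 8, 8, 0, 12]
buf[-6] = buf[0]+buf[-1] = 4+12 = 16 → [16, 6, 8, 8, 0, 12]
buf[4] = buf[0]+buf[-1] = 16+12 = 28 → [16, 6, 8, 8, 28, 12]
append buf[2]+buf[1] = 8+6 = 14 → [16, 6, 8, 8, 28, 12, 14]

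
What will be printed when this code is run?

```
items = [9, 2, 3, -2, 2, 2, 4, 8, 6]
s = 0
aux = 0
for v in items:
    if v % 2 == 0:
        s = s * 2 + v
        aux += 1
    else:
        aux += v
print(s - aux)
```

v=9: not even; aux=9
v=2: even, s = 0*2+2 = 2; aux=10
v=3: not even; aux=13
v=-2: even, s = 2*2+(-2) = 2; aux=14
v=2: even, s = 2*2+2 = 6; aux=15
v=2: even, s = 6*2+2 = 14; aux=16
v=4: even, s = 14*2+4 = 32; aux=17
v=8: even, s = 32*2+8 = 72; aux=18
v=6: even, s = 72*2+6 = 150; aux=19
s-aux = 150-19 = 131

131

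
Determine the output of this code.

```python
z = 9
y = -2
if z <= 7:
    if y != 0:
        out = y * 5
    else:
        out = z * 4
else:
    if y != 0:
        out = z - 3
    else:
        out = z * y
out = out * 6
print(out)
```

36

z=9, y=-2
z <= 7 is False; y != 0 is True
→ out = z - 3 = 6
out = 6*6 = 36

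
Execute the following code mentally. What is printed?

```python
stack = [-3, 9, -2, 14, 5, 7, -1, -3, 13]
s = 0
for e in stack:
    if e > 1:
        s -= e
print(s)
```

e=-3: not >1
e=9: >1, s = 0-9 = -9
e=-2: not >1
e=14: >1, s = (-9)-14 = -23
e=5: >1, s = (-23)-5 = -28
e=7: >1, s = (-28)-7 = -35
e=-1: not >1
e=-3: not >1
e=13: >1, s = (-35)-13 = -48

-48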